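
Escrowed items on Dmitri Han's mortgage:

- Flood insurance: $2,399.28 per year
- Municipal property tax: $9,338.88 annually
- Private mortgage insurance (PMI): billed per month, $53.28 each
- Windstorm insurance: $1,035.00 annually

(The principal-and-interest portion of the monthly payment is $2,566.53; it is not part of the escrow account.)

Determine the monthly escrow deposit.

Flood insurance: $2,399.28 annually
Municipal property tax: $9,338.88 annually
Private mortgage insurance (PMI): $53.28 × 12 = $639.36 annually
Windstorm insurance: $1,035.00 annually
Combined annual = $2,399.28 + $9,338.88 + $639.36 + $1,035.00 = $13,412.52
Monthly = $13,412.52 ÷ 12 = $1,117.71

$1,117.71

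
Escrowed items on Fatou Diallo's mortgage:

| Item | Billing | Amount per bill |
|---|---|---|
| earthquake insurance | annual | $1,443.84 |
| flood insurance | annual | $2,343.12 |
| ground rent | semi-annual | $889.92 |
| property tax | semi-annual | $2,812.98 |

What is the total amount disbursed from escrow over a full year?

$11,192.76

Earthquake insurance — $1,443.84 per year
Flood insurance — $2,343.12 per year
Ground rent — $889.92 × 2 = $1,779.84 per year
Property tax — $2,812.98 × 2 = $5,625.96 per year
Yearly total = $1,443.84 + $2,343.12 + $1,779.84 + $5,625.96 = $11,192.76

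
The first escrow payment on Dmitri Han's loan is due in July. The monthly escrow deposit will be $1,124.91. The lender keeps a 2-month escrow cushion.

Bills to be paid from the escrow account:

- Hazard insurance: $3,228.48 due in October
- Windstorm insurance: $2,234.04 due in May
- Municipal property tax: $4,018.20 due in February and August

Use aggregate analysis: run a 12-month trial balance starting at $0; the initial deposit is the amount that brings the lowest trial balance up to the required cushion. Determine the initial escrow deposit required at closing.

Cushion = 2 × $1,124.91 = $2,249.82
Trial balance (start $0, +$1,124.91 each month, − disbursements):
  Jul: +$1,124.91 → $1,124.91
  Aug: +$1,124.91 − $4,018.20 → -$1,768.38
  Sep: +$1,124.91 → -$643.47
  Oct: +$1,124.91 − $3,228.48 → -$2,747.04
  Nov: +$1,124.91 → -$1,622.13
  Dec: +$1,124.91 → -$497.22
  Jan: +$1,124.91 → $627.69
  Feb: +$1,124.91 − $4,018.20 → -$2,265.60
  Mar: +$1,124.91 → -$1,140.69
  Apr: +$1,124.91 → -$15.78
  May: +$1,124.91 − $2,234.04 → -$1,124.91
  Jun: +$1,124.91 → $0.00
Lowest trial balance = -$2,747.04 (Oct)
Initial deposit = cushion − low point = $2,249.82 − (-$2,747.04) = $4,996.86

$4,996.86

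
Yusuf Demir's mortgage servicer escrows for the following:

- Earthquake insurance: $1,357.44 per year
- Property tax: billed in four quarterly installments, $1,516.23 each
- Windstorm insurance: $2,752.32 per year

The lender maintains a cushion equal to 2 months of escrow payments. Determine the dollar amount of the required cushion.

$1,695.78

Earthquake insurance: $1,357.44 per year
Property tax: $1,516.23 × 4 = $6,064.92 per year
Windstorm insurance: $2,752.32 per year
Yearly total = $1,357.44 + $6,064.92 + $2,752.32 = $10,174.68
Per month = $10,174.68 ÷ 12 = $847.89
Cushion = 2 × $847.89 = $1,695.78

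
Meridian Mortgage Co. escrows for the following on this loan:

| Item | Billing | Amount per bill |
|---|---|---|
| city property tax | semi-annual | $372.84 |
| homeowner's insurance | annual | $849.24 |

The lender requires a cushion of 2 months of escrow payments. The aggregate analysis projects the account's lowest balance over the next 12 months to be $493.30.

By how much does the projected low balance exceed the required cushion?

$227.48

City property tax = $372.84 × 2 = $745.68
Homeowner's insurance = $849.24
Annual escrow total = $1,594.92
Monthly escrow = $1,594.92 / 12 = $132.91
Required reserve = 2 × $132.91 = $265.82
Surplus = $493.30 − $265.82 = $227.48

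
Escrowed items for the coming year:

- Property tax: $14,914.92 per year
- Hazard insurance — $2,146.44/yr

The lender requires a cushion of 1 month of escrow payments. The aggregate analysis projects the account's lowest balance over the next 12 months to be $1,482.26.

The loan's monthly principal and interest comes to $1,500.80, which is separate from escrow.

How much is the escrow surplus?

$60.48

Property tax = $14,914.92 per year
Hazard insurance = $2,146.44 per year
Total annual escrow = $17,061.36
Monthly escrow = $17,061.36 ÷ 12 = $1,421.78
Required reserve = 1 × $1,421.78 = $1,421.78
Excess over cushion: $1,482.26 − $1,421.78 = $60.48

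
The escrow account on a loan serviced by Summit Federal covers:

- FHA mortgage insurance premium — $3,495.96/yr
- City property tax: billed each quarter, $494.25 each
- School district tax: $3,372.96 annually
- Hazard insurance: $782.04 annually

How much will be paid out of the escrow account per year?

FHA mortgage insurance premium = $3,495.96
City property tax = $494.25 × 4 = $1,977.00
School district tax = $3,372.96
Hazard insurance = $782.04
Combined annual = $3,495.96 + $1,977.00 + $3,372.96 + $782.04 = $9,627.96

$9,627.96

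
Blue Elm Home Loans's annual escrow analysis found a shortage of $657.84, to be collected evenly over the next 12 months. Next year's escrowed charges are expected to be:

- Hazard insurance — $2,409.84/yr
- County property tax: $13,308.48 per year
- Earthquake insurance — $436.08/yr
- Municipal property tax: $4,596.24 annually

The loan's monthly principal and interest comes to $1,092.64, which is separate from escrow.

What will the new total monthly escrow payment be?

$1,784.04

Hazard insurance = $2,409.84
County property tax = $13,308.48
Earthquake insurance = $436.08
Municipal property tax = $4,596.24
Combined annual = $2,409.84 + $13,308.48 + $436.08 + $4,596.24 = $20,750.64
Monthly = $20,750.64 ÷ 12 = $1,729.22
Monthly shortage recovery: $657.84 ÷ 12 = $54.82
New monthly escrow = $1,729.22 + $54.82 = $1,784.04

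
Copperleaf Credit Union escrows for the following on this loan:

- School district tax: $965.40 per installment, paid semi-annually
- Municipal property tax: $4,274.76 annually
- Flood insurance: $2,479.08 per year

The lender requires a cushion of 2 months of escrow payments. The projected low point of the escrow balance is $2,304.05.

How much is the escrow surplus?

$856.61

School district tax = $965.40 × 2 = $1,930.80 per year
Municipal property tax = $4,274.76 per year
Flood insurance = $2,479.08 per year
Total per year = $8,684.64
Monthly escrow = $8,684.64 / 12 = $723.72
Cushion = 2 × $723.72 = $1,447.44
Surplus = $2,304.05 − $1,447.44 = $856.61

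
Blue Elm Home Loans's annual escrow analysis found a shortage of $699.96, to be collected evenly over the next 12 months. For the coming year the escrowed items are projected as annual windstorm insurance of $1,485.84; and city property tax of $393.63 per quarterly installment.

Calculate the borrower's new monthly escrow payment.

Windstorm insurance = $1,485.84
City property tax = $393.63 × 4 = $1,574.52
Total per year = $3,060.36
Base monthly escrow = $3,060.36 / 12 = $255.03
Monthly shortage recovery: $699.96 / 12 = $58.33
Adjusted monthly = $255.03 + $58.33 = $313.36

$313.36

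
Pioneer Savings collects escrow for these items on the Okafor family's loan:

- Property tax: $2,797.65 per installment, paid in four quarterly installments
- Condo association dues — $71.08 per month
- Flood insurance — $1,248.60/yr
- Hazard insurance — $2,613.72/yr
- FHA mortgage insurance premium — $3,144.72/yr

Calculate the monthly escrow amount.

Property tax: $2,797.65 × 4 = $11,190.60
Condo association dues: $71.08 × 12 = $852.96
Flood insurance: $1,248.60
Hazard insurance: $2,613.72
FHA mortgage insurance premium: $3,144.72
Total annual escrow = $19,050.60
Monthly = $19,050.60 / 12 = $1,587.55

$1,587.55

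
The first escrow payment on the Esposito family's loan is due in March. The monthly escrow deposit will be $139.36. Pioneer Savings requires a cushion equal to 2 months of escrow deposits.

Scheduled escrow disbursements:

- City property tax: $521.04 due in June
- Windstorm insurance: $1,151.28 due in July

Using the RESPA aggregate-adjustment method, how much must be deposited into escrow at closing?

Cushion = 2 × $139.36 = $278.72
Trial balance (start $0, +$139.36 each month, − disbursements):
  Mar: +$139.36 → $139.36
  Apr: +$139.36 → $278.72
  May: +$139.36 → $418.08
  Jun: +$139.36 − $521.04 → $36.40
  Jul: +$139.36 − $1,151.28 → -$975.52
  Aug: +$139.36 → -$836.16
  Sep: +$139.36 → -$696.80
  Oct: +$139.36 → -$557.44
  Nov: +$139.36 → -$418.08
  Dec: +$139.36 → -$278.72
  Jan: +$139.36 → -$139.36
  Feb: +$139.36 → $0.00
Lowest trial balance = -$975.52 (Jul)
Initial deposit = cushion − low point = $278.72 − (-$975.52) = $1,254.24

$1,254.24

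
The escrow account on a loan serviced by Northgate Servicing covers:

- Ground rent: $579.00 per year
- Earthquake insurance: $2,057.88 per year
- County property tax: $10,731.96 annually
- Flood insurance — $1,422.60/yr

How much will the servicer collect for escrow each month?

Ground rent = $579.00 annually
Earthquake insurance = $2,057.88 annually
County property tax = $10,731.96 annually
Flood insurance = $1,422.60 annually
Yearly total = $579.00 + $2,057.88 + $10,731.96 + $1,422.60 = $14,791.44
Base monthly escrow = $14,791.44 / 12 = $1,232.62

$1,232.62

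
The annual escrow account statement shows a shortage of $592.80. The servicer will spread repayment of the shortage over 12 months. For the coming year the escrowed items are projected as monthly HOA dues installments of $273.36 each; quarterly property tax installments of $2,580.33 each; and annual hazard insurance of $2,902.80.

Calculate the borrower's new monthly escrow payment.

$1,424.77

HOA dues — $273.36 × 12 = $3,280.32 per year
Property tax — $2,580.33 × 4 = $10,321.32 per year
Hazard insurance — $2,902.80 per year
Total per year = $3,280.32 + $10,321.32 + $2,902.80 = $16,504.44
Monthly escrow = $16,504.44 / 12 = $1,375.37
Shortage spread = $592.80 ÷ 12 = $49.40/mo
New monthly escrow = $1,375.37 + $49.40 = $1,424.77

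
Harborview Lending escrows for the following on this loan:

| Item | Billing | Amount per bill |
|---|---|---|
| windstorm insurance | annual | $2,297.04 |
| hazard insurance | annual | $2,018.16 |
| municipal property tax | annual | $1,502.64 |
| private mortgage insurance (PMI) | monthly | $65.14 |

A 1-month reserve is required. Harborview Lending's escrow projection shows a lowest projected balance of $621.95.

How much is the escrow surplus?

Windstorm insurance = $2,297.04/yr
Hazard insurance = $2,018.16/yr
Municipal property tax = $1,502.64/yr
Private mortgage insurance (PMI) = $65.14 × 12 = $781.68/yr
Yearly total = $6,599.52
Monthly escrow = $6,599.52 ÷ 12 = $549.96
Required cushion = 1 × $549.96 = $549.96
Excess over cushion: $621.95 − $549.96 = $71.99

$71.99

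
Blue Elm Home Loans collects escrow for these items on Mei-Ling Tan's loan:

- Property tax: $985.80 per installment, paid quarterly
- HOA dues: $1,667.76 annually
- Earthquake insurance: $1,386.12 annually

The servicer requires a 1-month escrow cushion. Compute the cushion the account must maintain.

$583.09

Property tax — $985.80 × 4 = $3,943.20/yr
HOA dues — $1,667.76/yr
Earthquake insurance — $1,386.12/yr
Annual escrow total = $6,997.08
Base monthly escrow = $6,997.08 / 12 = $583.09
Cushion = 1 × $583.09 = $583.09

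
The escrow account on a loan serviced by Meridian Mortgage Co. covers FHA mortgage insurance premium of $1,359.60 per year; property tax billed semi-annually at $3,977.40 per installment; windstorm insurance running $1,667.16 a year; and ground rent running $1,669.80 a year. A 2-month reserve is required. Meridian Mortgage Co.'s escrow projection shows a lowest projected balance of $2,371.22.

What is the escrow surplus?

FHA mortgage insurance premium — $1,359.60
Property tax — $3,977.40 × 2 = $7,954.80
Windstorm insurance — $1,667.16
Ground rent — $1,669.80
Combined annual = $1,359.60 + $7,954.80 + $1,667.16 + $1,669.80 = $12,651.36
Monthly escrow = $12,651.36 ÷ 12 = $1,054.28
Cushion = 2 × $1,054.28 = $2,108.56
Surplus = $2,371.22 − $2,108.56 = $262.66

$262.66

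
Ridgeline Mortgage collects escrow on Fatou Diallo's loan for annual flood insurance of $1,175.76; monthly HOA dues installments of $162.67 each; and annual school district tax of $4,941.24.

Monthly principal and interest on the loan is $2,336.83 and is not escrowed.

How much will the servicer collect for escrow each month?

$672.42

Flood insurance = $1,175.76
HOA dues = $162.67 × 12 = $1,952.04
School district tax = $4,941.24
Annual escrow total = $8,069.04
Base monthly escrow = $8,069.04 / 12 = $672.42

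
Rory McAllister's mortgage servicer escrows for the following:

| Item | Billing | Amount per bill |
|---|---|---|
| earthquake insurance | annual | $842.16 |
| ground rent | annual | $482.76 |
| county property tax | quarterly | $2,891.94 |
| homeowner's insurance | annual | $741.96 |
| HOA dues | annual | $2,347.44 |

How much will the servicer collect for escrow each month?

Earthquake insurance = $842.16 per year
Ground rent = $482.76 per year
County property tax = $2,891.94 × 4 = $11,567.76 per year
Homeowner's insurance = $741.96 per year
HOA dues = $2,347.44 per year
Total annual escrow = $842.16 + $482.76 + $11,567.76 + $741.96 + $2,347.44 = $15,982.08
Per month = $15,982.08 ÷ 12 = $1,331.84

$1,331.84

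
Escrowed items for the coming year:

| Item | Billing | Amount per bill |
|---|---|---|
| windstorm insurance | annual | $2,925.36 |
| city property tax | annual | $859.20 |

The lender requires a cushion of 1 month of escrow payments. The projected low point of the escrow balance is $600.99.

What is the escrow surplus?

Windstorm insurance = $2,925.36/yr
City property tax = $859.20/yr
Total annual escrow = $2,925.36 + $859.20 = $3,784.56
Base monthly escrow = $3,784.56 / 12 = $315.38
Required cushion = 1 × $315.38 = $315.38
Excess over cushion: $600.99 − $315.38 = $285.61

$285.61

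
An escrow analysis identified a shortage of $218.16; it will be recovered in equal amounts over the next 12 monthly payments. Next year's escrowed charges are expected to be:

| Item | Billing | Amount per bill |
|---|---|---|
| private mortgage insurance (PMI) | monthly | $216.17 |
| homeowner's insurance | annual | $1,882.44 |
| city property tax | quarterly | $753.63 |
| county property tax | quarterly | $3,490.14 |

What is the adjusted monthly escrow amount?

$1,805.81

Private mortgage insurance (PMI) — $216.17 × 12 = $2,594.04/yr
Homeowner's insurance — $1,882.44/yr
City property tax — $753.63 × 4 = $3,014.52/yr
County property tax — $3,490.14 × 4 = $13,960.56/yr
Total per year = $2,594.04 + $1,882.44 + $3,014.52 + $13,960.56 = $21,451.56
Base monthly escrow = $21,451.56 / 12 = $1,787.63
Shortage per month = $218.16 / 12 = $18.18
Adjusted monthly = $1,787.63 + $18.18 = $1,805.81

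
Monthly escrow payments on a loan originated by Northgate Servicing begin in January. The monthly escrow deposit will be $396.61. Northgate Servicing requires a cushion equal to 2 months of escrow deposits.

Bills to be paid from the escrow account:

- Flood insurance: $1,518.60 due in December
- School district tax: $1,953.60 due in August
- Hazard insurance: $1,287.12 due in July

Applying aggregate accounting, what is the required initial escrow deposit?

Cushion = 2 × $396.61 = $793.22
Trial balance (start $0, +$396.61 each month, − disbursements):
  Jan: +$396.61 → $396.61
  Feb: +$396.61 → $793.22
  Mar: +$396.61 → $1,189.83
  Apr: +$396.61 → $1,586.44
  May: +$396.61 → $1,983.05
  Jun: +$396.61 → $2,379.66
  Jul: +$396.61 − $1,287.12 → $1,489.15
  Aug: +$396.61 − $1,953.60 → -$67.84
  Sep: +$396.61 → $328.77
  Oct: +$396.61 → $725.38
  Nov: +$396.61 → $1,121.99
  Dec: +$396.61 − $1,518.60 → $0.00
Lowest trial balance = -$67.84 (Aug)
Initial deposit = cushion − low point = $793.22 − (-$67.84) = $861.06

$861.06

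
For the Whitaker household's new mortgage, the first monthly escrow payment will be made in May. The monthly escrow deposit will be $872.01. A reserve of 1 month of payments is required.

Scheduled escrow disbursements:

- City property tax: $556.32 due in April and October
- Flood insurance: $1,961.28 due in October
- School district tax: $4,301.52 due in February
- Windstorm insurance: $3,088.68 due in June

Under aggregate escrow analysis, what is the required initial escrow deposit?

Cushion = 1 × $872.01 = $872.01
Trial balance (start $0, +$872.01 each month, − disbursements):
  May: +$872.01 → $872.01
  Jun: +$872.01 − $3,088.68 → -$1,344.66
  Jul: +$872.01 → -$472.65
  Aug: +$872.01 → $399.36
  Sep: +$872.01 → $1,271.37
  Oct: +$872.01 − $2,517.60 → -$374.22
  Nov: +$872.01 → $497.79
  Dec: +$872.01 → $1,369.80
  Jan: +$872.01 → $2,241.81
  Feb: +$872.01 − $4,301.52 → -$1,187.70
  Mar: +$872.01 → -$315.69
  Apr: +$872.01 − $556.32 → $0.00
Lowest trial balance = -$1,344.66 (Jun)
Initial deposit = cushion − low point = $872.01 − (-$1,344.66) = $2,216.67

$2,216.67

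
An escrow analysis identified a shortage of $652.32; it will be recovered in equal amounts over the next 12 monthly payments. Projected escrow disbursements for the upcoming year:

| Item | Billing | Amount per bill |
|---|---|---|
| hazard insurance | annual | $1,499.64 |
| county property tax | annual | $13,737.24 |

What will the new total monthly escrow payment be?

Hazard insurance: $1,499.64/yr
County property tax: $13,737.24/yr
Annual escrow total = $1,499.64 + $13,737.24 = $15,236.88
Monthly = $15,236.88 / 12 = $1,269.74
Monthly shortage recovery: $652.32 / 12 = $54.36
New monthly escrow = $1,269.74 + $54.36 = $1,324.10

$1,324.10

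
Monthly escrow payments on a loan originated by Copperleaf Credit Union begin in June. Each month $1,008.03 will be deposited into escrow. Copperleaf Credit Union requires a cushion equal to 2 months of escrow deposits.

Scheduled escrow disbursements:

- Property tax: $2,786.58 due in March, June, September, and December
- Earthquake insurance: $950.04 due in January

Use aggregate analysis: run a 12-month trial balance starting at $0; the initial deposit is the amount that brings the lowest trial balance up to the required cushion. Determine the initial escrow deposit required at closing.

Cushion = 2 × $1,008.03 = $2,016.06
Trial balance (start $0, +$1,008.03 each month, − disbursements):
  Jun: +$1,008.03 − $2,786.58 → -$1,778.55
  Jul: +$1,008.03 → -$770.52
  Aug: +$1,008.03 → $237.51
  Sep: +$1,008.03 − $2,786.58 → -$1,541.04
  Oct: +$1,008.03 → -$533.01
  Nov: +$1,008.03 → $475.02
  Dec: +$1,008.03 − $2,786.58 → -$1,303.53
  Jan: +$1,008.03 − $950.04 → -$1,245.54
  Feb: +$1,008.03 → -$237.51
  Mar: +$1,008.03 − $2,786.58 → -$2,016.06
  Apr: +$1,008.03 → -$1,008.03
  May: +$1,008.03 → $0.00
Lowest trial balance = -$2,016.06 (Mar)
Initial deposit = cushion − low point = $2,016.06 − (-$2,016.06) = $4,032.12

$4,032.12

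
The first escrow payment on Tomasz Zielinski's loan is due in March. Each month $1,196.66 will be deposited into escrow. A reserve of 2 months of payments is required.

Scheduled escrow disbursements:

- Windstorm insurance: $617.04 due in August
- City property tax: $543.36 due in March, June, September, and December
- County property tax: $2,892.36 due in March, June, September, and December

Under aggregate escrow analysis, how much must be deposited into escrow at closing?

Cushion = 2 × $1,196.66 = $2,393.32
Trial balance (start $0, +$1,196.66 each month, − disbursements):
  Mar: +$1,196.66 − $3,435.72 → -$2,239.06
  Apr: +$1,196.66 → -$1,042.40
  May: +$1,196.66 → $154.26
  Jun: +$1,196.66 − $3,435.72 → -$2,084.80
  Jul: +$1,196.66 → -$888.14
  Aug: +$1,196.66 − $617.04 → -$308.52
  Sep: +$1,196.66 − $3,435.72 → -$2,547.58
  Oct: +$1,196.66 → -$1,350.92
  Nov: +$1,196.66 → -$154.26
  Dec: +$1,196.66 − $3,435.72 → -$2,393.32
  Jan: +$1,196.66 → -$1,196.66
  Feb: +$1,196.66 → $0.00
Lowest trial balance = -$2,547.58 (Sep)
Initial deposit = cushion − low point = $2,393.32 − (-$2,547.58) = $4,940.90

$4,940.90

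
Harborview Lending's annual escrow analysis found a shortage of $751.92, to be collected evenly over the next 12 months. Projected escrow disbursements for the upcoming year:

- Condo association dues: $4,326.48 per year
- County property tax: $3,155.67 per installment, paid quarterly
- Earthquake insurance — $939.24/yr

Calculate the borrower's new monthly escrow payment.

$1,553.36

Condo association dues — $4,326.48 annually
County property tax — $3,155.67 × 4 = $12,622.68 annually
Earthquake insurance — $939.24 annually
Total annual escrow = $17,888.40
Monthly escrow = $17,888.40 ÷ 12 = $1,490.70
Shortage spread = $751.92 / 12 = $62.66/mo
New monthly escrow = $1,490.70 + $62.66 = $1,553.36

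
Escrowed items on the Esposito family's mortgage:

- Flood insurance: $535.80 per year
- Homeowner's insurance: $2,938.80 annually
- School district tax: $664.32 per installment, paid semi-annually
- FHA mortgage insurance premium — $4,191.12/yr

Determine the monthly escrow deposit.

$749.53

Flood insurance = $535.80/yr
Homeowner's insurance = $2,938.80/yr
School district tax = $664.32 × 2 = $1,328.64/yr
FHA mortgage insurance premium = $4,191.12/yr
Annual escrow total = $535.80 + $2,938.80 + $1,328.64 + $4,191.12 = $8,994.36
Monthly escrow = $8,994.36 / 12 = $749.53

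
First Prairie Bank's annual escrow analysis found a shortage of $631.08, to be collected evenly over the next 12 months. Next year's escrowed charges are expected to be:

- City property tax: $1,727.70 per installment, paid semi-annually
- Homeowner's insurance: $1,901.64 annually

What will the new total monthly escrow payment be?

$499.01

City property tax = $1,727.70 × 2 = $3,455.40 per year
Homeowner's insurance = $1,901.64 per year
Annual escrow total = $3,455.40 + $1,901.64 = $5,357.04
Per month = $5,357.04 / 12 = $446.42
Shortage spread = $631.08 ÷ 12 = $52.59/mo
Adjusted monthly = $446.42 + $52.59 = $499.01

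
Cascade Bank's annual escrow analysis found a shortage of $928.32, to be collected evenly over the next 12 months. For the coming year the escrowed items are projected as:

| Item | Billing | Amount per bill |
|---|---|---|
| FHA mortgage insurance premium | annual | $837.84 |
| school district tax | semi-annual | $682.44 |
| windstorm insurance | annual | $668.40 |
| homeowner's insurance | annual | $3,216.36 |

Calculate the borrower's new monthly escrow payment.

FHA mortgage insurance premium: $837.84 annually
School district tax: $682.44 × 2 = $1,364.88 annually
Windstorm insurance: $668.40 annually
Homeowner's insurance: $3,216.36 annually
Total annual escrow = $837.84 + $1,364.88 + $668.40 + $3,216.36 = $6,087.48
Monthly = $6,087.48 ÷ 12 = $507.29
Shortage per month = $928.32 / 12 = $77.36
New monthly escrow = $507.29 + $77.36 = $584.65

$584.65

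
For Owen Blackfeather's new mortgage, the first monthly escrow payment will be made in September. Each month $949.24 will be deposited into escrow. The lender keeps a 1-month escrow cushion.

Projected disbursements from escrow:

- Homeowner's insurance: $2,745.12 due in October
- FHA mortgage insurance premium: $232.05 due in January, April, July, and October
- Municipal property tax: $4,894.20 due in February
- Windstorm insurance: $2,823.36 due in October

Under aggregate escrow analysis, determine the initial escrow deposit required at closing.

Cushion = 1 × $949.24 = $949.24
Trial balance (start $0, +$949.24 each month, − disbursements):
  Sep: +$949.24 → $949.24
  Oct: +$949.24 − $5,800.53 → -$3,902.05
  Nov: +$949.24 → -$2,952.81
  Dec: +$949.24 → -$2,003.57
  Jan: +$949.24 − $232.05 → -$1,286.38
  Feb: +$949.24 − $4,894.20 → -$5,231.34
  Mar: +$949.24 → -$4,282.10
  Apr: +$949.24 − $232.05 → -$3,564.91
  May: +$949.24 → -$2,615.67
  Jun: +$949.24 → -$1,666.43
  Jul: +$949.24 − $232.05 → -$949.24
  Aug: +$949.24 → $0.00
Lowest trial balance = -$5,231.34 (Feb)
Initial deposit = cushion − low point = $949.24 − (-$5,231.34) = $6,180.58

$6,180.58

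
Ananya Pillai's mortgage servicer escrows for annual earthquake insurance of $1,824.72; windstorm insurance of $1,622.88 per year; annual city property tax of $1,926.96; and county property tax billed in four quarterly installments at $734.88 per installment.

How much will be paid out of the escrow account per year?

$8,314.08

Earthquake insurance — $1,824.72 per year
Windstorm insurance — $1,622.88 per year
City property tax — $1,926.96 per year
County property tax — $734.88 × 4 = $2,939.52 per year
Combined annual = $8,314.08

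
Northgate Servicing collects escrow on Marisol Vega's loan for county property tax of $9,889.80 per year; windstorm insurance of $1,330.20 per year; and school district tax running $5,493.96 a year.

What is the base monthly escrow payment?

County property tax = $9,889.80/yr
Windstorm insurance = $1,330.20/yr
School district tax = $5,493.96/yr
Yearly total = $16,713.96
Monthly escrow = $16,713.96 ÷ 12 = $1,392.83

$1,392.83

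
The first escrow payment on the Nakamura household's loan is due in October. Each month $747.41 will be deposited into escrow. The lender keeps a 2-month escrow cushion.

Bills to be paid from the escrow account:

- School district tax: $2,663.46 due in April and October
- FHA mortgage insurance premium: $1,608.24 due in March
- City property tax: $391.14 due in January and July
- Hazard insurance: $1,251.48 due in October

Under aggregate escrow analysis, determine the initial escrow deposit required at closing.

$4,840.73

Cushion = 2 × $747.41 = $1,494.82
Trial balance (start $0, +$747.41 each month, − disbursements):
  Oct: +$747.41 − $3,914.94 → -$3,167.53
  Nov: +$747.41 → -$2,420.12
  Dec: +$747.41 → -$1,672.71
  Jan: +$747.41 − $391.14 → -$1,316.44
  Feb: +$747.41 → -$569.03
  Mar: +$747.41 − $1,608.24 → -$1,429.86
  Apr: +$747.41 − $2,663.46 → -$3,345.91
  May: +$747.41 → -$2,598.50
  Jun: +$747.41 → -$1,851.09
  Jul: +$747.41 − $391.14 → -$1,494.82
  Aug: +$747.41 → -$747.41
  Sep: +$747.41 → $0.00
Lowest trial balance = -$3,345.91 (Apr)
Initial deposit = cushion − low point = $1,494.82 − (-$3,345.91) = $4,840.73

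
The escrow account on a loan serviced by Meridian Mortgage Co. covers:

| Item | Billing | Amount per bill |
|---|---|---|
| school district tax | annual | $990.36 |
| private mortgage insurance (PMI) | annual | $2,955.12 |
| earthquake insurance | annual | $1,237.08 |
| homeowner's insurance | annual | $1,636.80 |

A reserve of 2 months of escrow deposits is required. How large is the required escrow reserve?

$1,136.56

School district tax = $990.36 per year
Private mortgage insurance (PMI) = $2,955.12 per year
Earthquake insurance = $1,237.08 per year
Homeowner's insurance = $1,636.80 per year
Annual escrow total = $990.36 + $2,955.12 + $1,237.08 + $1,636.80 = $6,819.36
Monthly escrow = $6,819.36 ÷ 12 = $568.28
Required cushion = 2 × $568.28 = $1,136.56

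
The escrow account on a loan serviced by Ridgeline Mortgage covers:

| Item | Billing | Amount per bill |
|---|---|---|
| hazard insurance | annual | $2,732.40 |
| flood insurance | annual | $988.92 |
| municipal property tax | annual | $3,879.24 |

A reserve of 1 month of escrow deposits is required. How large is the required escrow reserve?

Hazard insurance = $2,732.40
Flood insurance = $988.92
Municipal property tax = $3,879.24
Total per year = $7,600.56
Monthly = $7,600.56 ÷ 12 = $633.38
Required cushion = 1 × $633.38 = $633.38

$633.38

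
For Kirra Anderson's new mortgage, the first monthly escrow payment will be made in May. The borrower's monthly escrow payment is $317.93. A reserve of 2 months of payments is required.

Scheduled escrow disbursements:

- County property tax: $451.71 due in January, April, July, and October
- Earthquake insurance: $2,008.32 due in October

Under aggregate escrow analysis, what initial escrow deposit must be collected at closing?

Cushion = 2 × $317.93 = $635.86
Trial balance (start $0, +$317.93 each month, − disbursements):
  May: +$317.93 → $317.93
  Jun: +$317.93 → $635.86
  Jul: +$317.93 − $451.71 → $502.08
  Aug: +$317.93 → $820.01
  Sep: +$317.93 → $1,137.94
  Oct: +$317.93 − $2,460.03 → -$1,004.16
  Nov: +$317.93 → -$686.23
  Dec: +$317.93 → -$368.30
  Jan: +$317.93 − $451.71 → -$502.08
  Feb: +$317.93 → -$184.15
  Mar: +$317.93 → $133.78
  Apr: +$317.93 − $451.71 → $0.00
Lowest trial balance = -$1,004.16 (Oct)
Initial deposit = cushion − low point = $635.86 − (-$1,004.16) = $1,640.02

$1,640.02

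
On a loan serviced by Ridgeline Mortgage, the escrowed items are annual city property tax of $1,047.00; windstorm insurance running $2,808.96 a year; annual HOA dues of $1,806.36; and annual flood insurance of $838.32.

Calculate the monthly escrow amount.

City property tax — $1,047.00/yr
Windstorm insurance — $2,808.96/yr
HOA dues — $1,806.36/yr
Flood insurance — $838.32/yr
Combined annual = $6,500.64
Base monthly escrow = $6,500.64 ÷ 12 = $541.72

$541.72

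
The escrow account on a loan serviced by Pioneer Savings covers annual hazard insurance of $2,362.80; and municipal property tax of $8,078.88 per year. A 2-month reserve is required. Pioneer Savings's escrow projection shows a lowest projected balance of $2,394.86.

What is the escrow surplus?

$654.58

Hazard insurance = $2,362.80
Municipal property tax = $8,078.88
Total per year = $2,362.80 + $8,078.88 = $10,441.68
Per month = $10,441.68 ÷ 12 = $870.14
Cushion = 2 × $870.14 = $1,740.28
Surplus = $2,394.86 − $1,740.28 = $654.58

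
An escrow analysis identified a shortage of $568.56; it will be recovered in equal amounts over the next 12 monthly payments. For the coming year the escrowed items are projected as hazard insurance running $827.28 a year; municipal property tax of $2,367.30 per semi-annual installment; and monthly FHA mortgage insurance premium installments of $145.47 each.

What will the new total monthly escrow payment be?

Hazard insurance = $827.28
Municipal property tax = $2,367.30 × 2 = $4,734.60
FHA mortgage insurance premium = $145.47 × 12 = $1,745.64
Combined annual = $827.28 + $4,734.60 + $1,745.64 = $7,307.52
Monthly = $7,307.52 ÷ 12 = $608.96
Monthly shortage recovery: $568.56 ÷ 12 = $47.38
Adjusted monthly = $608.96 + $47.38 = $656.34

$656.34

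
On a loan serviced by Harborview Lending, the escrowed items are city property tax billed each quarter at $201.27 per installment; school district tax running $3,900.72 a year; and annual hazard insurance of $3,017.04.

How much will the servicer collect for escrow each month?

City property tax = $201.27 × 4 = $805.08
School district tax = $3,900.72
Hazard insurance = $3,017.04
Annual escrow total = $7,722.84
Monthly = $7,722.84 ÷ 12 = $643.57

$643.57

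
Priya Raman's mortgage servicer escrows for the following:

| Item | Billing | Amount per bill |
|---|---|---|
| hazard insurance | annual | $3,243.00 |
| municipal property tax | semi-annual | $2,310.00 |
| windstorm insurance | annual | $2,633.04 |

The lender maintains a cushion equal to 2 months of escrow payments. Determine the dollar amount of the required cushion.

$1,749.34

Hazard insurance = $3,243.00 annually
Municipal property tax = $2,310.00 × 2 = $4,620.00 annually
Windstorm insurance = $2,633.04 annually
Annual escrow total = $10,496.04
Monthly = $10,496.04 / 12 = $874.67
Required cushion = 2 × $874.67 = $1,749.34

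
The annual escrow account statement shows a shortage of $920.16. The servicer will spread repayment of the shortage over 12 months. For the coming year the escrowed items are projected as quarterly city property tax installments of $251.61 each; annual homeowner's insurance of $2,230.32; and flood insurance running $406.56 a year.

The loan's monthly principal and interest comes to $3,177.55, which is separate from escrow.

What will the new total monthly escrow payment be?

City property tax — $251.61 × 4 = $1,006.44/yr
Homeowner's insurance — $2,230.32/yr
Flood insurance — $406.56/yr
Annual escrow total = $1,006.44 + $2,230.32 + $406.56 = $3,643.32
Per month = $3,643.32 ÷ 12 = $303.61
Monthly shortage recovery: $920.16 ÷ 12 = $76.68
New monthly escrow = $303.61 + $76.68 = $380.29

$380.29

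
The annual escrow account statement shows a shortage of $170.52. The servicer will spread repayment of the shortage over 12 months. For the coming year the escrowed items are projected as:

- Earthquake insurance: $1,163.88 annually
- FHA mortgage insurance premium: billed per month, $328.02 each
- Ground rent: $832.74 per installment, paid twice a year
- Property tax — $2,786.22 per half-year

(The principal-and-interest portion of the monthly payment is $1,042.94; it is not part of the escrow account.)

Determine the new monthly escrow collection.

Earthquake insurance = $1,163.88 annually
FHA mortgage insurance premium = $328.02 × 12 = $3,936.24 annually
Ground rent = $832.74 × 2 = $1,665.48 annually
Property tax = $2,786.22 × 2 = $5,572.44 annually
Total annual escrow = $1,163.88 + $3,936.24 + $1,665.48 + $5,572.44 = $12,338.04
Monthly escrow = $12,338.04 ÷ 12 = $1,028.17
Shortage spread = $170.52 ÷ 12 = $14.21/mo
Adjusted monthly = $1,028.17 + $14.21 = $1,042.38

$1,042.38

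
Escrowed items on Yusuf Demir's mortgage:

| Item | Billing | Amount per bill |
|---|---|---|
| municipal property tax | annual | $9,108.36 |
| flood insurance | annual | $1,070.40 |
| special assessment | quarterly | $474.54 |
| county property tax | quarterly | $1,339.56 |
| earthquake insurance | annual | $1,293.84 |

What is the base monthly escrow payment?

$1,560.75

Municipal property tax: $9,108.36 annually
Flood insurance: $1,070.40 annually
Special assessment: $474.54 × 4 = $1,898.16 annually
County property tax: $1,339.56 × 4 = $5,358.24 annually
Earthquake insurance: $1,293.84 annually
Annual escrow total = $9,108.36 + $1,070.40 + $1,898.16 + $5,358.24 + $1,293.84 = $18,729.00
Monthly escrow = $18,729.00 / 12 = $1,560.75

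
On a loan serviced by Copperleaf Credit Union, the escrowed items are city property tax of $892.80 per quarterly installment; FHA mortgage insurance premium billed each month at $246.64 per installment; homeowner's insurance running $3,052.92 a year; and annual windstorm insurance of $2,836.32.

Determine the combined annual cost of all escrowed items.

$12,420.12

City property tax: $892.80 × 4 = $3,571.20
FHA mortgage insurance premium: $246.64 × 12 = $2,959.68
Homeowner's insurance: $3,052.92
Windstorm insurance: $2,836.32
Annual escrow total = $3,571.20 + $2,959.68 + $3,052.92 + $2,836.32 = $12,420.12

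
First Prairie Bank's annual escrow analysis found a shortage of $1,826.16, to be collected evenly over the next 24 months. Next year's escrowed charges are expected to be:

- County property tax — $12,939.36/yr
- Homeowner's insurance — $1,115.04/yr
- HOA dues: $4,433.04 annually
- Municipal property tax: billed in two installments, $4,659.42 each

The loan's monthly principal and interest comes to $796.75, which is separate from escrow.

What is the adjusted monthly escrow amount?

County property tax = $12,939.36 annually
Homeowner's insurance = $1,115.04 annually
HOA dues = $4,433.04 annually
Municipal property tax = $4,659.42 × 2 = $9,318.84 annually
Annual escrow total = $27,806.28
Monthly = $27,806.28 ÷ 12 = $2,317.19
Shortage spread = $1,826.16 / 24 = $76.09/mo
Adjusted monthly = $2,317.19 + $76.09 = $2,393.28

$2,393.28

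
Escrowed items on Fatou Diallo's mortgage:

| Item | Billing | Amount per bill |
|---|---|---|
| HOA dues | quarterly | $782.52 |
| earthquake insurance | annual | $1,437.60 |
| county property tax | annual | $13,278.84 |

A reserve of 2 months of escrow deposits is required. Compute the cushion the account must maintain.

HOA dues — $782.52 × 4 = $3,130.08
Earthquake insurance — $1,437.60
County property tax — $13,278.84
Yearly total = $3,130.08 + $1,437.60 + $13,278.84 = $17,846.52
Per month = $17,846.52 ÷ 12 = $1,487.21
Reserve = 2 × $1,487.21 = $2,974.42

$2,974.42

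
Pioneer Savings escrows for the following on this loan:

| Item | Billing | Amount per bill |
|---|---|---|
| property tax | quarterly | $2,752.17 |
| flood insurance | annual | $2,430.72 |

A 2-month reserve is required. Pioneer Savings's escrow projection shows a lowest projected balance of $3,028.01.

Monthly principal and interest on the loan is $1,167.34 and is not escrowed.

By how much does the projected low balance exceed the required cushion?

$788.11

Property tax = $2,752.17 × 4 = $11,008.68 annually
Flood insurance = $2,430.72 annually
Combined annual = $13,439.40
Monthly = $13,439.40 ÷ 12 = $1,119.95
Cushion = 2 × $1,119.95 = $2,239.90
Excess over cushion: $3,028.01 − $2,239.90 = $788.11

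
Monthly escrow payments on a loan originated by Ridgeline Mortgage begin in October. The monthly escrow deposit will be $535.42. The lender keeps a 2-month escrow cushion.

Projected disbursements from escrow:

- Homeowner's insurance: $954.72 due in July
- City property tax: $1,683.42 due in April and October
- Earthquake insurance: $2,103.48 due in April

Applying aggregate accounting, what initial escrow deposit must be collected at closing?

$2,793.22

Cushion = 2 × $535.42 = $1,070.84
Trial balance (start $0, +$535.42 each month, − disbursements):
  Oct: +$535.42 − $1,683.42 → -$1,148.00
  Nov: +$535.42 → -$612.58
  Dec: +$535.42 → -$77.16
  Jan: +$535.42 → $458.26
  Feb: +$535.42 → $993.68
  Mar: +$535.42 → $1,529.10
  Apr: +$535.42 − $3,786.90 → -$1,722.38
  May: +$535.42 → -$1,186.96
  Jun: +$535.42 → -$651.54
  Jul: +$535.42 − $954.72 → -$1,070.84
  Aug: +$535.42 → -$535.42
  Sep: +$535.42 → $0.00
Lowest trial balance = -$1,722.38 (Apr)
Initial deposit = cushion − low point = $1,070.84 − (-$1,722.38) = $2,793.22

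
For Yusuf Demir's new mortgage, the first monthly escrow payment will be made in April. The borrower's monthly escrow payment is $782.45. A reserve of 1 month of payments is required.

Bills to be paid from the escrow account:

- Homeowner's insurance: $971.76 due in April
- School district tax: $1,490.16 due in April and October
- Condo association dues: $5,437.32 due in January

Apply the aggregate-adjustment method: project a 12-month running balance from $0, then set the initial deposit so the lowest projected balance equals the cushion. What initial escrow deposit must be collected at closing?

$2,461.92

Cushion = 1 × $782.45 = $782.45
Trial balance (start $0, +$782.45 each month, − disbursements):
  Apr: +$782.45 − $2,461.92 → -$1,679.47
  May: +$782.45 → -$897.02
  Jun: +$782.45 → -$114.57
  Jul: +$782.45 → $667.88
  Aug: +$782.45 → $1,450.33
  Sep: +$782.45 → $2,232.78
  Oct: +$782.45 − $1,490.16 → $1,525.07
  Nov: +$782.45 → $2,307.52
  Dec: +$782.45 → $3,089.97
  Jan: +$782.45 − $5,437.32 → -$1,564.90
  Feb: +$782.45 → -$782.45
  Mar: +$782.45 → $0.00
Lowest trial balance = -$1,679.47 (Apr)
Initial deposit = cushion − low point = $782.45 − (-$1,679.47) = $2,461.92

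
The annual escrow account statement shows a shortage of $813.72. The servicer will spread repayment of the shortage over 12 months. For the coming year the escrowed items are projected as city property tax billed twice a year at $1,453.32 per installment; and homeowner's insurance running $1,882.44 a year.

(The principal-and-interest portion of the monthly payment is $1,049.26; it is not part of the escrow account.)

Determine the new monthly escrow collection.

$466.90

City property tax: $1,453.32 × 2 = $2,906.64 per year
Homeowner's insurance: $1,882.44 per year
Combined annual = $2,906.64 + $1,882.44 = $4,789.08
Per month = $4,789.08 / 12 = $399.09
Monthly shortage recovery: $813.72 / 12 = $67.81
Adjusted monthly = $399.09 + $67.81 = $466.90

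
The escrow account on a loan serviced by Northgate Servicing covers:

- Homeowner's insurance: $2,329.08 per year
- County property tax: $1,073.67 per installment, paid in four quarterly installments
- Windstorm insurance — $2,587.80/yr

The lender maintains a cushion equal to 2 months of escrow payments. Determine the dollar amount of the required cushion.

$1,535.26

Homeowner's insurance = $2,329.08 per year
County property tax = $1,073.67 × 4 = $4,294.68 per year
Windstorm insurance = $2,587.80 per year
Combined annual = $9,211.56
Monthly = $9,211.56 ÷ 12 = $767.63
Cushion = 2 × $767.63 = $1,535.26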